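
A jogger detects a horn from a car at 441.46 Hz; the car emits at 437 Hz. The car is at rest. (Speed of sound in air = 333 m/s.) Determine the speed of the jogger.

3.4 m/s

f' > f, so the jogger is approaching.
f' = f · (v + v_o)/v ⇒ v_o = v · |f'/f − 1|.
v_o = 333 × |441.46/437 − 1| = 333 × 0.01021 ≈ 3.4 m/s.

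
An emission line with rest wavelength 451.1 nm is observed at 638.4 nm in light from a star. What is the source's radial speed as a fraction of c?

λ'/λ₀ = 1.4152 > 1 (redshift), so the source is receding.
λ'/λ₀ = √((1 + β)/(1 − β)) for a receding source ⇒ β = (r² − 1)/(r² + 1) with r = λ'/λ₀.
β = (2.0028 − 1)/(2.0028 + 1) ≈ 0.334.

0.334c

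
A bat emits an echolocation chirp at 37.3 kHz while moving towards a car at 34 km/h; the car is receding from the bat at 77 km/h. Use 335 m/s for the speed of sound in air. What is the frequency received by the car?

35.9 kHz

34 km/h = 9.444 m/s; 77 km/h = 21.39 m/s.
General Doppler shift: f' = f · (v − v_o)/(v − v_s).
f' = 37.3 × (335 − 21.39)/(335 − 9.444) = 37.3 × 313.61/325.56 ≈ 35.9 kHz.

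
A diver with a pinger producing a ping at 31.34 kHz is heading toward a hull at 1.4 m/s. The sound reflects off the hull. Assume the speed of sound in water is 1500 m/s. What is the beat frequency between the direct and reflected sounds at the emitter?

The hull receives the sound from a moving source: f₁ = f₀ · v/(v − v_e) = 31.34 × 1500/1498.6 ≈ 31.3693 kHz.
On the return leg the diver with a pinger is a moving observer: f₂ = f₁ · (v + v_e)/v = 31.3693 × 1501.4/1500 ≈ 31.3986 kHz.
Beat against the emitted tone (with f₀ = 31340 Hz): |f₂ − f₀| = 2v_e·f₀/(v − v_e) = 2 × 1.4 × 31340/1498.6 ≈ 58.6 Hz.

58.6 Hz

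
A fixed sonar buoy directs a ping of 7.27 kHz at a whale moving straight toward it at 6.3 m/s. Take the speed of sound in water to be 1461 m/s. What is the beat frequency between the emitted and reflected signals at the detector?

The whale first receives the wave as a moving observer: f₁ = f₀ · (v + u)/v = 7.27 × (1461 + 6.3)/1461 ≈ 7.3013 kHz.
On reflection it acts as a source moving toward the stationary detector: f₂ = f₁ · v/(v − u) = 7.3013 × 1461/1454.7 ≈ 7.3330 kHz.
Beat frequency (with f₀ = 7270 Hz): |f₂ − f₀| = 2u·f₀/(v − u) = 2 × 6.3 × 7270/1454.7 ≈ 63 Hz.

63 Hz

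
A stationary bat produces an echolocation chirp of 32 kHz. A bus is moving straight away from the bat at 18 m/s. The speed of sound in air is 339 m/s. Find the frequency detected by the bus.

30.3 kHz

Only the observer moves, away from the source, so f' = f · (v − v_o)/v.
f' = 32 × (339 − 18)/339 = 32 × 321/339 ≈ 30.3 kHz.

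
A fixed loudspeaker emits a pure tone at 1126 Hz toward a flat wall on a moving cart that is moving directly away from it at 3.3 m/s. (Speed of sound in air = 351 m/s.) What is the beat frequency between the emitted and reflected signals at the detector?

At the flat wall on a moving cart (a moving observer), f₁ = f₀ · (v − u)/v = 1126 × 347.7/351 ≈ 1115.4 Hz.
On reflection it acts as a source moving away from the stationary detector: f₂ = f₁ · v/(v + u) = 1115.4 × 351/354.3 ≈ 1105.0 Hz.
Equivalently f₂ = f₀ · (v − u)/(v + u).
Beat frequency: |f₂ − f₀| = 2u·f₀/(v + u) = 2 × 3.3 × 1126/354.3 ≈ 21.0 Hz.

21.0 Hz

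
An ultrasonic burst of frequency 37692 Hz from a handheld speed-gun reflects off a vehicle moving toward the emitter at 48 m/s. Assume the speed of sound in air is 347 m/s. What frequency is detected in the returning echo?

49794 Hz

At the vehicle (a moving observer), f₁ = f₀ · (v + u)/v = 37692 × 395/347 ≈ 42906 Hz.
The reflection then acts as a moving source: f₂ = f₁ · v/(v − u) ≈ 49794 Hz.
Equivalently f₂ = f₀ · (v + u)/(v − u).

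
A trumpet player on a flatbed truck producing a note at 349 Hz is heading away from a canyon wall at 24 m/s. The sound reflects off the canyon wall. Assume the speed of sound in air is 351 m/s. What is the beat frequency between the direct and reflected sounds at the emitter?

44.7 Hz

The canyon wall receives the sound from a moving source: f₁ = f₀ · v/(v + v_e) = 349 × 351/375 ≈ 326.7 Hz.
On the return leg the trumpet player on a flatbed truck is a moving observer: f₂ = f₁ · (v − v_e)/v = 326.7 × 327/351 ≈ 304.3 Hz.
Equivalently f₂ = f₀ · (v − v_e)/(v + v_e).
Beat against the emitted tone: |f₂ − f₀| = 2v_e·f₀/(v + v_e) = 2 × 24 × 349/375 ≈ 44.7 Hz.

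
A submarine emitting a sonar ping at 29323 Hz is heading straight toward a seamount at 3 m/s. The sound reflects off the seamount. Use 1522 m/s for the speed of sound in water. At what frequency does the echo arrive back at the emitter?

29439 Hz

The seamount receives the sound from a moving source: f₁ = f₀ · v/(v − v_e) = 29323 × 1522/1519 ≈ 29381 Hz.
On the return leg the submarine is a moving observer: f₂ = f₁ · (v + v_e)/v = 29381 × 1525/1522 ≈ 29439 Hz.
Equivalently f₂ = f₀ · (v + v_e)/(v − v_e).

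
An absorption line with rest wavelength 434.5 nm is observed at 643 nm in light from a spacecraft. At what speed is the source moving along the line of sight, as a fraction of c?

λ'/λ₀ = 1.4799 > 1 (redshift), so the source is receding.
λ'/λ₀ = √((1 + β)/(1 − β)) for a receding source ⇒ β = (r² − 1)/(r² + 1) with r = λ'/λ₀.
β = (2.1900 − 1)/(2.1900 + 1) ≈ 0.373.

0.373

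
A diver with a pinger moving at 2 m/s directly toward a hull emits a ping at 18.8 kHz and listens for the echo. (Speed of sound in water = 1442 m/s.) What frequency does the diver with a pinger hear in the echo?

18.85 kHz

The hull receives the sound from a moving source: f₁ = f₀ · v/(v − v_e) = 18.8 × 1442/1440 ≈ 18.83 kHz.
On the return leg the diver with a pinger is a moving observer: f₂ = f₁ · (v + v_e)/v = 18.83 × 1444/1442 ≈ 18.85 kHz.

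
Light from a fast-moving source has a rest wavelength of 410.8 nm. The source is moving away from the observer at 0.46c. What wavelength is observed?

675.5 nm

Relativistic Doppler for wavelength: λ' = λ₀ · √((1 + β)/(1 − β)).
λ' = 410.8 × √(1.4600/0.5400) = 410.8 × 1.64429 ≈ 675.5 nm.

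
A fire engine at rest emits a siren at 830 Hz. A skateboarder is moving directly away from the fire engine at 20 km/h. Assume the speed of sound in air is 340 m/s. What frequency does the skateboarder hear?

20 km/h = 5.556 m/s.
Only the observer moves, away from the source, so f' = f · (v − v_o)/v.
f' = 830 × (340 − 5.556)/340 = 830 × 334.44/340 ≈ 816 Hz.

816 Hz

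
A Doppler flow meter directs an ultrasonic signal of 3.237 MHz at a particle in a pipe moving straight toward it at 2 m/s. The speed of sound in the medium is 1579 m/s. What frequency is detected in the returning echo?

3.245 MHz

The particle in a pipe first receives the wave as a moving observer: f₁ = f₀ · (v + u)/v = 3.237 × (1579 + 2)/1579 ≈ 3.241 MHz.
On reflection it acts as a source moving toward the stationary detector: f₂ = f₁ · v/(v − u) = 3.241 × 1579/1577 ≈ 3.245 MHz.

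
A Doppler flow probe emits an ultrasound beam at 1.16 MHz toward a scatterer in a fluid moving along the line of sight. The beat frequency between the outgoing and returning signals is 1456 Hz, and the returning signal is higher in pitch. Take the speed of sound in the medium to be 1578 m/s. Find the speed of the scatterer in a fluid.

0.99 m/s

Double Doppler shift off a moving reflector: f₂ = f₀ · (v + u)/(v − u) (u > 0 toward emitter).
Returning signal is higher, so f₂ = f₀ + Δf = 1160000 + 1456 = 1161456 Hz.
Rearranging, u = v · (f₂ − f₀)/(f₂ + f₀) = 1578 × 1456/2321456 ≈ 0.99 m/s.
So the scatterer in a fluid is moving at 0.99 m/s toward the emitter.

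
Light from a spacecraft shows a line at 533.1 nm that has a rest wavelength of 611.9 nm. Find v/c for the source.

λ'/λ₀ = 0.8712 < 1 (blueshift), so the source is approaching.
λ'/λ₀ = √((1 − β)/(1 + β)) for an approaching source ⇒ β = (1 − r²)/(1 + r²) with r = λ'/λ₀.
β = (1 − 0.7590)/(1 + 0.7590) ≈ 0.137.

0.137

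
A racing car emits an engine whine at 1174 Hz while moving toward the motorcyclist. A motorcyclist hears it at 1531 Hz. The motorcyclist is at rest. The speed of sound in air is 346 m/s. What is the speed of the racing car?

f' = f · v/(v − v_s) ⇒ v_s = v · |1 − f/f'|.
v_s = 346 × |1 − 1174/1531| = 346 × 0.2332 ≈ 81 m/s.

81 m/s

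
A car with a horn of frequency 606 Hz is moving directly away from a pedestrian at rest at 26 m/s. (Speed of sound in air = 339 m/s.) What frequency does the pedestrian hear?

563 Hz

Only the source moves, away from the listener, so f' = f · v/(v + v_s).
f' = 606 × 339/(339 + 26) = 606 × 339/365 ≈ 563 Hz.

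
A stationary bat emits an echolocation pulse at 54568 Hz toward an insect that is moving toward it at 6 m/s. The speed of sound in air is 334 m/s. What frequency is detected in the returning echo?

The insect first receives the wave as a moving observer: f₁ = f₀ · (v + u)/v = 54568 × (334 + 6)/334 ≈ 55548 Hz.
On reflection it acts as a source moving toward the stationary detector: f₂ = f₁ · v/(v − u) = 55548 × 334/328 ≈ 56564 Hz.
Equivalently f₂ = f₀ · (v + u)/(v − u).

56564 Hz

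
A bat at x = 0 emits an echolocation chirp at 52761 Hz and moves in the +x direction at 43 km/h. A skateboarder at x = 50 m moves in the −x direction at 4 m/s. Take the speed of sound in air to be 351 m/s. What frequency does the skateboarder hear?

43 km/h = 11.94 m/s.
The observer lies on the +x side, so the source is heading toward the observer and the observer is heading toward the source.
General Doppler shift: f' = f · (v + v_o)/(v − v_s).
f' = 52761 × (351 + 4)/(351 − 11.94) = 52761 × 355/339.06 ≈ 55242 Hz.

55242 Hz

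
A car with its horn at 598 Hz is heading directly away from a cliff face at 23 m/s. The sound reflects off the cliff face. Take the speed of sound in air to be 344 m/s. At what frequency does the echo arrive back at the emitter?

The cliff face receives the sound from a moving source: f₁ = f₀ · v/(v + v_e) = 598 × 344/367 ≈ 561 Hz.
On the return leg the car is a moving observer: f₂ = f₁ · (v − v_e)/v = 561 × 321/344 ≈ 523 Hz.
Equivalently f₂ = f₀ · (v − v_e)/(v + v_e).

523 Hz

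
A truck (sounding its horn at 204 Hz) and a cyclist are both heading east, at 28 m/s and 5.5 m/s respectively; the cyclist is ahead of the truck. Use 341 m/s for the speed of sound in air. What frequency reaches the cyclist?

The cyclist is ahead, so the truck is moving toward it while the cyclist is moving away from the truck.
General Doppler shift: f' = f · (v − v_o)/(v − v_s).
f' = 204 × (341 − 5.5)/(341 − 28) = 204 × 335.5/313 ≈ 219 Hz.

219 Hz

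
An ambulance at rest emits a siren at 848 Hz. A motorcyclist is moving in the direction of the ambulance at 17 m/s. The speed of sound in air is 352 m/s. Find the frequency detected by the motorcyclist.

889 Hz

Only the observer moves, toward the source, so f' = f · (v + v_o)/v.
f' = 848 × (352 + 17)/352 = 848 × 369/352 ≈ 889 Hz.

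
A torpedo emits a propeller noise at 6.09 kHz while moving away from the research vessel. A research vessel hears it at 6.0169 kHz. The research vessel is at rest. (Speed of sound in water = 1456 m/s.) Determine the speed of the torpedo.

17.7 m/s

f' = f · v/(v + v_s) ⇒ v_s = v · |1 − f/f'|.
v_s = 1456 × |1 − 6.09/6.0169| = 1456 × 0.01215 ≈ 17.7 m/s.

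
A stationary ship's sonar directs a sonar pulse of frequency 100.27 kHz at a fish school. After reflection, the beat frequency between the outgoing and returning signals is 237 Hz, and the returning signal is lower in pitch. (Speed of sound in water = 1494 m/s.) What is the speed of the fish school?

1.77 m/s

Double Doppler shift off a moving reflector: f₂ = f₀ · (v + u)/(v − u) (u > 0 toward emitter).
Returning signal is lower, so f₂ = f₀ − Δf = 100270 − 237 = 100033 Hz.
Rearranging, u = v · (f₂ − f₀)/(f₂ + f₀) = 1494 × -237/200303 ≈ -1.77 m/s.
So the fish school is moving at 1.77 m/s away from the emitter.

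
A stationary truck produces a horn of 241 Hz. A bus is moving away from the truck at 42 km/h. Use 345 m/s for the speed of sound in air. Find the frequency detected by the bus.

42 km/h = 11.67 m/s.
Moving observer, stationary source: f' = f · (v − v_o)/v.
f' = 241 × (345 − 11.67)/345 = 241 × 333.33/345 ≈ 233 Hz.

233 Hz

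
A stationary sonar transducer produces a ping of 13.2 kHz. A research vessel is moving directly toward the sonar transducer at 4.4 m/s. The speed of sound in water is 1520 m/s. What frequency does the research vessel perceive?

Only the observer moves, toward the source, so f' = f · (v + v_o)/v.
f' = 13.2 × (1520 + 4.4)/1520 = 13.2 × 1524.4/1520 ≈ 13.24 kHz.

13.24 kHz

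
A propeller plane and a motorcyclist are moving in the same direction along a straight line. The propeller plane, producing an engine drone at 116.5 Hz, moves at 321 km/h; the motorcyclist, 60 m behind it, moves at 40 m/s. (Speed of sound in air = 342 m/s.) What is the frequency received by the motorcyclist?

321 km/h = 89.17 m/s.
The motorcyclist is behind, so the propeller plane is moving away from it while the motorcyclist is moving toward the propeller plane.
Both move, so f' = f · (v + v_o)/(v + v_s).
f' = 116.5 × (342 + 40)/(342 + 89.17) = 116.5 × 382/431.17 ≈ 103 Hz.

103 Hz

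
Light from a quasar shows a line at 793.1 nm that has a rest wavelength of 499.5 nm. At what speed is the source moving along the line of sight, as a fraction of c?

0.432c

λ'/λ₀ = 1.5878 > 1 (redshift), so the source is receding.
λ'/λ₀ = √((1 + β)/(1 − β)) for a receding source ⇒ β = (r² − 1)/(r² + 1) with r = λ'/λ₀.
β = (2.5211 − 1)/(2.5211 + 1) ≈ 0.432.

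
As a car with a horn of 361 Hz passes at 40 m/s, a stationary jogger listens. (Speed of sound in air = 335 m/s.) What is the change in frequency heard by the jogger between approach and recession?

87.5 Hz

Approaching: f₁ = f · v/(v − v_s) = 361 × 335/295 ≈ 409.9 Hz.
Receding: f₂ = f · v/(v + v_s) = 361 × 335/375 ≈ 322.5 Hz.
Drop: f₁ − f₂ = 2f·v·v_s/(v² − v_s²) = 2 × 361 × 335 × 40/(335² − 40²) ≈ 87.5 Hz.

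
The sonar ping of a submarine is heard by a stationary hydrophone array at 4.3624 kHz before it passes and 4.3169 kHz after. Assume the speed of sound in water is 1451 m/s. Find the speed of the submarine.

7.6 m/s

f₁/f₂ = (v + v_s)/(v − v_s), so v_s = v · (f₁ − f₂)/(f₁ + f₂).
v_s = 1451 × (4.3624 − 4.3169)/(4.3624 + 4.3169) = 1451 × 0.0455/8.6793 ≈ 7.6 m/s.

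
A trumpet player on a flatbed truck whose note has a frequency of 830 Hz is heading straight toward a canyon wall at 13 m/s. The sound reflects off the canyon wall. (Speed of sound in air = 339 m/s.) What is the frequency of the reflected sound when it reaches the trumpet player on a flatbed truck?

The canyon wall receives the sound from a moving source: f₁ = f₀ · v/(v − v_e) = 830 × 339/326 ≈ 863 Hz.
On the return leg the trumpet player on a flatbed truck is a moving observer: f₂ = f₁ · (v + v_e)/v = 863 × 352/339 ≈ 896 Hz.

896 Hz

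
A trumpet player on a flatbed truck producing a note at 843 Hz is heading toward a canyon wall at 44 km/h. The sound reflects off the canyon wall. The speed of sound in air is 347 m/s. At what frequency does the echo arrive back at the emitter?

905 Hz

44 km/h = 12.22 m/s.
The canyon wall receives the sound from a moving source: f₁ = f₀ · v/(v − v_e) = 843 × 347/334.78 ≈ 874 Hz.
On the return leg the trumpet player on a flatbed truck is a moving observer: f₂ = f₁ · (v + v_e)/v = 874 × 359.22/347 ≈ 905 Hz.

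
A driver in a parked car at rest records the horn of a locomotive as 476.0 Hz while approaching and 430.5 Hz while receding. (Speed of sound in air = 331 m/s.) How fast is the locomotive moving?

16.6 m/s

f₁/f₂ = (v + v_s)/(v − v_s), so v_s = v · (f₁ − f₂)/(f₁ + f₂).
v_s = 331 × (476.0 − 430.5)/(476.0 + 430.5) = 331 × 45.5/906.5 ≈ 16.6 m/s.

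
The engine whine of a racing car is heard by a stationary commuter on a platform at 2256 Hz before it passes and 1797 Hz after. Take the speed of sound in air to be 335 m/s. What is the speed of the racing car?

38 m/s

f₁/f₂ = (v + v_s)/(v − v_s), so v_s = v · (f₁ − f₂)/(f₁ + f₂).
v_s = 335 × (2256 − 1797)/(2256 + 1797) = 335 × 459/4053 ≈ 38 m/s.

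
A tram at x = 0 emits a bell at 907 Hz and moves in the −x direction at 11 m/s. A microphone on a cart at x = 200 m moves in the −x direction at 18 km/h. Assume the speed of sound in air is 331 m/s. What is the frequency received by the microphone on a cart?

891 Hz

18 km/h = 5 m/s.
The observer lies on the +x side, so the source is heading away from the observer and the observer is heading toward the source.
General Doppler shift: f' = f · (v + v_o)/(v + v_s).
f' = 907 × (331 + 5)/(331 + 11) = 907 × 336/342 ≈ 891 Hz.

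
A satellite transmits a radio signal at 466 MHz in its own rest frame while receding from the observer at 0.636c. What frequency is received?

219.8 MHz

Relativistic Doppler for frequency: f' = f₀ · √((1 − β)/(1 + β)).
f' = 466 × √(0.3640/1.6360) = 466 × 0.47169 ≈ 219.8 MHz.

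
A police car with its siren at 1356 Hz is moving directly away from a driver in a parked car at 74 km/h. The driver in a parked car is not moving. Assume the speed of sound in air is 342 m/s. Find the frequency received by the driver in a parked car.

1279 Hz

74 km/h = 20.56 m/s.
Only the source moves, away from the listener, so f' = f · v/(v + v_s).
f' = 1356 × 342/(342 + 20.56) = 1356 × 342/362.6 ≈ 1279 Hz.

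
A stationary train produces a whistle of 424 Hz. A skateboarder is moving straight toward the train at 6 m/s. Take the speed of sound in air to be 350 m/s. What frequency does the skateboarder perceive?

431 Hz

Moving observer, stationary source: f' = f · (v + v_o)/v.
f' = 424 × (350 + 6)/350 = 424 × 356/350 ≈ 431 Hz.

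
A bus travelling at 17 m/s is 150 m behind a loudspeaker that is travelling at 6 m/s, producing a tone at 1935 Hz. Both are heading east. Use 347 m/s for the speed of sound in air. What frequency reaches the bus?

1995 Hz

The bus is behind, so the loudspeaker is moving away from it while the bus is moving toward the loudspeaker.
Both move, so f' = f · (v + v_o)/(v + v_s).
f' = 1935 × (347 + 17)/(347 + 6) = 1935 × 364/353 ≈ 1995 Hz.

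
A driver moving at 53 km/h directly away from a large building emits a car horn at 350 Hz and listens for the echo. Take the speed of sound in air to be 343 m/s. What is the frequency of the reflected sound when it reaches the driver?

321 Hz

53 km/h = 14.72 m/s.
The large building receives the sound from a moving source: f₁ = f₀ · v/(v + v_e) = 350 × 343/357.72 ≈ 336 Hz.
On the return leg the driver is a moving observer: f₂ = f₁ · (v − v_e)/v = 336 × 328.28/343 ≈ 321 Hz.
Equivalently f₂ = f₀ · (v − v_e)/(v + v_e).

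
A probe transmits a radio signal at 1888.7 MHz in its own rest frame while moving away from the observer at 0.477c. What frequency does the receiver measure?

1123.9 MHz

Relativistic Doppler for frequency: f' = f₀ · √((1 − β)/(1 + β)).
f' = 1888.7 × √(0.5230/1.4770) = 1888.7 × 0.59506 ≈ 1123.9 MHz.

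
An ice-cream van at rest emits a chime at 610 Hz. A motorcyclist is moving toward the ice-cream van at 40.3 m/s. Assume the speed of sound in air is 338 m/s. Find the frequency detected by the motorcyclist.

Only the observer moves, toward the source, so f' = f · (v + v_o)/v.
f' = 610 × (338 + 40.3)/338 = 610 × 378.3/338 ≈ 683 Hz.

683 Hz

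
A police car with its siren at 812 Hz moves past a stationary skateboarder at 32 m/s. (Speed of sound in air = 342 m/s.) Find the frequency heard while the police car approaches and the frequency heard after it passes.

Approaching: f₁ = f · v/(v − v_s) = 812 × 342/310 ≈ 896 Hz.
Receding: f₂ = f · v/(v + v_s) = 812 × 342/374 ≈ 743 Hz.

896 Hz approaching; 743 Hz receding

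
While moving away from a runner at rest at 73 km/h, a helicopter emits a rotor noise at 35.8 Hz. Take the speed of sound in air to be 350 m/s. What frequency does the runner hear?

33.8 Hz

73 km/h = 20.28 m/s.
With the source moving away from a stationary observer, f' = f · v/(v + v_s).
f' = 35.8 × 350/(350 + 20.28) = 35.8 × 350/370.3 ≈ 33.8 Hz.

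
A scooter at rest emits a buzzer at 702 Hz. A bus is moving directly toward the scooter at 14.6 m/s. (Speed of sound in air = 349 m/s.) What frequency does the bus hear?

731 Hz

Only the observer moves, toward the source, so f' = f · (v + v_o)/v.
f' = 702 × (349 + 14.6)/349 = 702 × 363.6/349 ≈ 731 Hz.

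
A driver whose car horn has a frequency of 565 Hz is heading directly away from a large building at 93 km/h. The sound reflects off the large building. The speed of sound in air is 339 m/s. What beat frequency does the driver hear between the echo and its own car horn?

93 km/h = 25.83 m/s.
The large building receives the sound from a moving source: f₁ = f₀ · v/(v + v_e) = 565 × 339/364.83 ≈ 525.0 Hz.
On the return leg the driver is a moving observer: f₂ = f₁ · (v − v_e)/v = 525.0 × 313.17/339 ≈ 485.0 Hz.
Beat against the emitted tone: |f₂ − f₀| = 2v_e·f₀/(v + v_e) = 2 × 25.83 × 565/364.83 ≈ 80 Hz.

80 Hz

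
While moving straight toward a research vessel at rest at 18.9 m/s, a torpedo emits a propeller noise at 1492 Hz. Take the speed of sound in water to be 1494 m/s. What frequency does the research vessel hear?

1511 Hz

Moving source, stationary observer: f' = f · v/(v − v_s) since the source is approaching.
f' = 1492 × 1494/(1494 − 18.9) = 1492 × 1494/1475 ≈ 1511 Hz.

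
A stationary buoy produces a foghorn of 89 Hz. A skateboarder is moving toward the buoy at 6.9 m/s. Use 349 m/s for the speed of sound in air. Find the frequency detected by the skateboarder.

Moving observer, stationary source: f' = f · (v + v_o)/v.
f' = 89 × (349 + 6.9)/349 = 89 × 355.9/349 ≈ 91 Hz.

91 Hz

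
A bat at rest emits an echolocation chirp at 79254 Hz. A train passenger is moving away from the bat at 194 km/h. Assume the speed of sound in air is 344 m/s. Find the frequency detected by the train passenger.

66839 Hz

194 km/h = 53.89 m/s.
Moving observer, stationary source: f' = f · (v − v_o)/v.
f' = 79254 × (344 − 53.89)/344 = 79254 × 290.11/344 ≈ 66839 Hz.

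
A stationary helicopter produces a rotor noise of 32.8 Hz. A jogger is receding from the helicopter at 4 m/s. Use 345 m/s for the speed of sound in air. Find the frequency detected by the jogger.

Only the observer moves, away from the source, so f' = f · (v − v_o)/v.
f' = 32.8 × (345 − 4)/345 = 32.8 × 341/345 ≈ 32.4 Hz.

32.4 Hz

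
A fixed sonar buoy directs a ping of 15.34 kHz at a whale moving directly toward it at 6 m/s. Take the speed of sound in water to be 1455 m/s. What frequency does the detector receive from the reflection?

At the whale (a moving observer), f₁ = f₀ · (v + u)/v = 15.34 × 1461/1455 ≈ 15.40 kHz.
On reflection it acts as a source moving toward the stationary detector: f₂ = f₁ · v/(v − u) = 15.40 × 1455/1449 ≈ 15.47 kHz.
Equivalently f₂ = f₀ · (v + u)/(v − u).

15.47 kHz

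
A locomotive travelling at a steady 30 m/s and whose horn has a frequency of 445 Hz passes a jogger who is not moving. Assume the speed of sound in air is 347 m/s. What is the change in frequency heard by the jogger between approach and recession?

77.5 Hz

Approaching: f₁ = f · v/(v − v_s) = 445 × 347/317 ≈ 487.1 Hz.
Receding: f₂ = f · v/(v + v_s) = 445 × 347/377 ≈ 409.6 Hz.
Drop: f₁ − f₂ = 2f·v·v_s/(v² − v_s²) = 2 × 445 × 347 × 30/(347² − 30²) ≈ 77.5 Hz.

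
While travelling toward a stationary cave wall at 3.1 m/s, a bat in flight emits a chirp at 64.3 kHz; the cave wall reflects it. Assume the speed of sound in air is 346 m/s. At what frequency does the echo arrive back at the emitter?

The cave wall receives the sound from a moving source: f₁ = f₀ · v/(v − v_e) = 64.3 × 346/342.9 ≈ 64.9 kHz.
On the return leg the bat in flight is a moving observer: f₂ = f₁ · (v + v_e)/v = 64.9 × 349.1/346 ≈ 65.5 kHz.
Equivalently f₂ = f₀ · (v + v_e)/(v − v_e).

65.5 kHz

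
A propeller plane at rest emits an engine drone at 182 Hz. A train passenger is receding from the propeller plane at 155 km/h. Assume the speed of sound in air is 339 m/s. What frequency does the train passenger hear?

155 km/h = 43.06 m/s.
Only the observer moves, away from the source, so f' = f · (v − v_o)/v.
f' = 182 × (339 − 43.06)/339 = 182 × 295.94/339 ≈ 159 Hz.

159 Hz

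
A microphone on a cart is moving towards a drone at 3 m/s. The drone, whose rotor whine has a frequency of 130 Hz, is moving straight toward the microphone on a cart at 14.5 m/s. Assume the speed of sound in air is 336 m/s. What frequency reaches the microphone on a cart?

137 Hz

General Doppler shift: f' = f · (v + v_o)/(v − v_s).
f' = 130 × (336 + 3)/(336 − 14.5) = 130 × 339/321.5 ≈ 137 Hz.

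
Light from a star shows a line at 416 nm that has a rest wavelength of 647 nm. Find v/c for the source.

0.415c

λ'/λ₀ = 0.6430 < 1 (blueshift), so the source is approaching.
λ'/λ₀ = √((1 − β)/(1 + β)) for an approaching source ⇒ β = (1 − r²)/(1 + r²) with r = λ'/λ₀.
β = (1 − 0.4134)/(1 + 0.4134) ≈ 0.415.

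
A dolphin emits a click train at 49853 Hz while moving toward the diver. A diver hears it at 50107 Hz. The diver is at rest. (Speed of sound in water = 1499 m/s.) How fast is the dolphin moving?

f' = f · v/(v − v_s) ⇒ v_s = v · |1 − f/f'|.
v_s = 1499 × |1 − 49853/50107| = 1499 × 0.005069 ≈ 7.6 m/s.

7.6 m/s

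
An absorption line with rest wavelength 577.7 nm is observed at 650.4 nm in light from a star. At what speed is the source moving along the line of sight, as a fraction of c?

0.118c

λ'/λ₀ = 1.1258 > 1 (redshift), so the source is receding.
λ'/λ₀ = √((1 + β)/(1 − β)) for a receding source ⇒ β = (r² − 1)/(r² + 1) with r = λ'/λ₀.
β = (1.2675 − 1)/(1.2675 + 1) ≈ 0.118.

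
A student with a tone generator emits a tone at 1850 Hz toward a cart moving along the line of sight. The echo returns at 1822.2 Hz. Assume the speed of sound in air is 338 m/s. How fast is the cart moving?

2.56 m/s

Double Doppler shift off a moving reflector: f₂ = f₀ · (v + u)/(v − u) (u > 0 toward emitter).
Rearranging, u = v · (f₂ − f₀)/(f₂ + f₀) = 338 × -27.8/3672.2 ≈ -2.56 m/s.
So the cart is moving at 2.56 m/s away from the emitter.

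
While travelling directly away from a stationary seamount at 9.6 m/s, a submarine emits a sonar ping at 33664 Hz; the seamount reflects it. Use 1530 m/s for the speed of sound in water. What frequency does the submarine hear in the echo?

The seamount receives the sound from a moving source: f₁ = f₀ · v/(v + v_e) = 33664 × 1530/1539.6 ≈ 33454 Hz.
On the return leg the submarine is a moving observer: f₂ = f₁ · (v − v_e)/v = 33454 × 1520.4/1530 ≈ 33244 Hz.

33244 Hz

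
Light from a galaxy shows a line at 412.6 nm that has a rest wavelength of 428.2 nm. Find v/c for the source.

0.037c

λ'/λ₀ = 0.9636 < 1 (blueshift), so the source is approaching.
λ'/λ₀ = √((1 − β)/(1 + β)) for an approaching source ⇒ β = (1 − r²)/(1 + r²) with r = λ'/λ₀.
β = (1 − 0.9285)/(1 + 0.9285) ≈ 0.037.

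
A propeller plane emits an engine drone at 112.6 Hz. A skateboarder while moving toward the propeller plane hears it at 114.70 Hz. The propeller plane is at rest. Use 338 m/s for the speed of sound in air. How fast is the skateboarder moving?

f' = f · (v + v_o)/v ⇒ v_o = v · |f'/f − 1|.
v_o = 338 × |114.70/112.6 − 1| = 338 × 0.01865 ≈ 6.3 m/s.

6.3 m/s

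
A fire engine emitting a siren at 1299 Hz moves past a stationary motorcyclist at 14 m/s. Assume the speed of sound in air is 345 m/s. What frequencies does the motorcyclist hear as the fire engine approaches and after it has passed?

Approaching: f₁ = f · v/(v − v_s) = 1299 × 345/331 ≈ 1354 Hz.
Receding: f₂ = f · v/(v + v_s) = 1299 × 345/359 ≈ 1248 Hz.

1354 Hz approaching; 1248 Hz receding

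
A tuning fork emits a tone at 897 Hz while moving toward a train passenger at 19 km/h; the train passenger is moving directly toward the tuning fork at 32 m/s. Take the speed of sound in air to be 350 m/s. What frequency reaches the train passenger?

994 Hz

19 km/h = 5.278 m/s.
With source approaching and observer approaching, f' = f · (v + v_o)/(v − v_s).
f' = 897 × (350 + 32)/(350 − 5.278) = 897 × 382/344.72 ≈ 994 Hz.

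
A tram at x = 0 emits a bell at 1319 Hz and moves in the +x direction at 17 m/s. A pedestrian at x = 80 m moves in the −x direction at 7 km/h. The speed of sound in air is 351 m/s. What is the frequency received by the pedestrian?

1394 Hz

7 km/h = 1.944 m/s.
The observer lies on the +x side, so the source is heading toward the observer and the observer is heading toward the source.
With source approaching and observer approaching, f' = f · (v + v_o)/(v − v_s).
f' = 1319 × (351 + 1.944)/(351 − 17) = 1319 × 352.94/334 ≈ 1394 Hz.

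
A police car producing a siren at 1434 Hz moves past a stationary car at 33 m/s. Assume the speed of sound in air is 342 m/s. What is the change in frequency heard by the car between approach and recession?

Approaching: f₁ = f · v/(v − v_s) = 1434 × 342/309 ≈ 1587 Hz.
Receding: f₂ = f · v/(v + v_s) = 1434 × 342/375 ≈ 1308 Hz.
Drop: f₁ − f₂ = 2f·v·v_s/(v² − v_s²) = 2 × 1434 × 342 × 33/(342² − 33²) ≈ 279 Hz.

279 Hz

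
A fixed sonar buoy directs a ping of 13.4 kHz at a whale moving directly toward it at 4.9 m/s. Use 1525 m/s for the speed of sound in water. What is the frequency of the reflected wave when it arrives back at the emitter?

13.49 kHz

At the whale (a moving observer), f₁ = f₀ · (v + u)/v = 13.4 × 1529.9/1525 ≈ 13.44 kHz.
On reflection it acts as a source moving toward the stationary detector: f₂ = f₁ · v/(v − u) = 13.44 × 1525/1520.1 ≈ 13.49 kHz.
Equivalently f₂ = f₀ · (v + u)/(v − u).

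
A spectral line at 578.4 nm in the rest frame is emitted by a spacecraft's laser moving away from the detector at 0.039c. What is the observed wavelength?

Relativistic Doppler for wavelength: λ' = λ₀ · √((1 + β)/(1 − β)).
λ' = 578.4 × √(1.0390/0.9610) = 578.4 × 1.03979 ≈ 601.4 nm.

601.4 nm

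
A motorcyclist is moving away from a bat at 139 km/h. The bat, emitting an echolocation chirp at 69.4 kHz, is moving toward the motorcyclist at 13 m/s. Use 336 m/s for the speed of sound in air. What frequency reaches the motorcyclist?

63.9 kHz

139 km/h = 38.61 m/s.
General Doppler shift: f' = f · (v − v_o)/(v − v_s).
f' = 69.4 × (336 − 38.61)/(336 − 13) = 69.4 × 297.39/323 ≈ 63.9 kHz.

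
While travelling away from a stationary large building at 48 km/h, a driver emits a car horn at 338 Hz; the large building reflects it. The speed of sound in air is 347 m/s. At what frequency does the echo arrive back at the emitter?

313 Hz

48 km/h = 13.33 m/s.
The large building receives the sound from a moving source: f₁ = f₀ · v/(v + v_e) = 338 × 347/360.33 ≈ 325 Hz.
On the return leg the driver is a moving observer: f₂ = f₁ · (v − v_e)/v = 325 × 333.67/347 ≈ 313 Hz.
Equivalently f₂ = f₀ · (v − v_e)/(v + v_e).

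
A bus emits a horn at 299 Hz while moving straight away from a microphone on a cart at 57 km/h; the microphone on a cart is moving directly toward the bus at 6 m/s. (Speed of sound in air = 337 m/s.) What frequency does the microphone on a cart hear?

57 km/h = 15.83 m/s.
Both move, so f' = f · (v + v_o)/(v + v_s).
f' = 299 × (337 + 6)/(337 + 15.83) = 299 × 343/352.83 ≈ 291 Hz.

291 Hz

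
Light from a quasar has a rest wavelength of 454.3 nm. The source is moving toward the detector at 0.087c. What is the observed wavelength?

416.4 nm

Relativistic Doppler for wavelength: λ' = λ₀ · √((1 − β)/(1 + β)).
λ' = 454.3 × √(0.9130/1.0870) = 454.3 × 0.91647 ≈ 416.4 nm.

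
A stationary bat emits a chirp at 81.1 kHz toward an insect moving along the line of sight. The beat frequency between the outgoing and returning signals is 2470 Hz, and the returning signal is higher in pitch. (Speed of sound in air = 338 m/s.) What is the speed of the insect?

5.1 m/s

Double Doppler shift off a moving reflector: f₂ = f₀ · (v + u)/(v − u) (u > 0 toward emitter).
Returning signal is higher, so f₂ = f₀ + Δf = 81100 + 2470 = 83570 Hz.
Rearranging, u = v · (f₂ − f₀)/(f₂ + f₀) = 338 × 2470/164670 ≈ 5.1 m/s.
So the insect is moving at 5.1 m/s toward the emitter.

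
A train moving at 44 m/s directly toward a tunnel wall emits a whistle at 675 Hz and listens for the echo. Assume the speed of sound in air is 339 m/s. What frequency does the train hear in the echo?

876 Hz

The tunnel wall receives the sound from a moving source: f₁ = f₀ · v/(v − v_e) = 675 × 339/295 ≈ 776 Hz.
On the return leg the train is a moving observer: f₂ = f₁ · (v + v_e)/v = 776 × 383/339 ≈ 876 Hz.
Equivalently f₂ = f₀ · (v + v_e)/(v − v_e).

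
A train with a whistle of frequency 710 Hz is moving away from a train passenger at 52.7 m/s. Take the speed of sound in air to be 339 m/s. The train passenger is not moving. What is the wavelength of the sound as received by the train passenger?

With the source moving away from a stationary observer, f' = f · v/(v + v_s).
f' = 710 × 339/(339 + 52.7) ≈ 614 Hz.
λ' = v/f' = 339/614.475 ≈ 55.2 cm.

55.2 cm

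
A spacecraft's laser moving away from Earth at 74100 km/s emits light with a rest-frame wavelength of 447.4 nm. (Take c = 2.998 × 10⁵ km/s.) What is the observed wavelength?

575.8 nm

β = v/c = 74100/299800 = 0.2472.
Relativistic Doppler for wavelength: λ' = λ₀ · √((1 + β)/(1 − β)).
λ' = 447.4 × √(1.2472/0.7528) = 447.4 × 1.28710 ≈ 575.8 nm.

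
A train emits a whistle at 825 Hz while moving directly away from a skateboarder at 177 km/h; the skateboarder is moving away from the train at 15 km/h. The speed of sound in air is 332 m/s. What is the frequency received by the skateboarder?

177 km/h = 49.17 m/s; 15 km/h = 4.167 m/s.
With source receding and observer receding, f' = f · (v − v_o)/(v + v_s).
f' = 825 × (332 − 4.167)/(332 + 49.17) = 825 × 327.83/381.17 ≈ 710 Hz.

710 Hz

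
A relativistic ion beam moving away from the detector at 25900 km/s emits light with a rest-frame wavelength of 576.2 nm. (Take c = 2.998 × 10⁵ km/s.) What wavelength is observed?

628.3 nm

β = v/c = 25900/299800 = 0.0864.
Relativistic Doppler for wavelength: λ' = λ₀ · √((1 + β)/(1 − β)).
λ' = 576.2 × √(1.0864/0.9136) = 576.2 × 1.09047 ≈ 628.3 nm.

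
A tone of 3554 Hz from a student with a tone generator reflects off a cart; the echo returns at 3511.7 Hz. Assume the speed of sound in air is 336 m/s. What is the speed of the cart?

Double Doppler shift off a moving reflector: f₂ = f₀ · (v + u)/(v − u) (u > 0 toward emitter).
Rearranging, u = v · (f₂ − f₀)/(f₂ + f₀) = 336 × -42.3/7065.7 ≈ -2.01 m/s.
So the cart is moving at 2.01 m/s away from the emitter.

2.01 m/s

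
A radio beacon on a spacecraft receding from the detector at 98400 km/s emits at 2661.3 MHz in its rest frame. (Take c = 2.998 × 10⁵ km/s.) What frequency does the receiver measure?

β = v/c = 98400/299800 = 0.3282.
Relativistic Doppler for frequency: f' = f₀ · √((1 − β)/(1 + β)).
f' = 2661.3 × √(0.6718/1.3282) = 2661.3 × 0.71118 ≈ 1892.7 MHz.

1892.7 MHz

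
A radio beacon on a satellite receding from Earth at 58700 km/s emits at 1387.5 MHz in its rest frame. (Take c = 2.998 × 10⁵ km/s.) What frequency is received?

1137.9 MHz

β = v/c = 58700/299800 = 0.1958.
Relativistic Doppler for frequency: f' = f₀ · √((1 − β)/(1 + β)).
f' = 1387.5 × √(0.8042/1.1958) = 1387.5 × 0.82008 ≈ 1137.9 MHz.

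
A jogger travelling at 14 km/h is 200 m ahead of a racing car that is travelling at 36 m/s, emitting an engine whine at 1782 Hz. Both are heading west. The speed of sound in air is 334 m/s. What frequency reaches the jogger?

1974 Hz

14 km/h = 3.889 m/s.
The jogger is ahead, so the racing car is moving toward it while the jogger is moving away from the racing car.
With source approaching and observer receding, f' = f · (v − v_o)/(v − v_s).
f' = 1782 × (334 − 3.889)/(334 − 36) = 1782 × 330.11/298 ≈ 1974 Hz.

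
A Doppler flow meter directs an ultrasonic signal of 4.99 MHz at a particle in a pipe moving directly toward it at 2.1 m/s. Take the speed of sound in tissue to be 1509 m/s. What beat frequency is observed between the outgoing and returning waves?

At the particle in a pipe (a moving observer), f₁ = f₀ · (v + u)/v = 4.99 × 1511.1/1509 ≈ 4.99694 MHz.
On reflection it acts as a source moving toward the stationary detector: f₂ = f₁ · v/(v − u) = 4.99694 × 1509/1506.9 ≈ 5.00391 MHz.
Beat frequency (with f₀ = 4990000 Hz): |f₂ − f₀| = 2u·f₀/(v − u) = 2 × 2.1 × 4990000/1506.9 ≈ 13908 Hz.

13908 Hz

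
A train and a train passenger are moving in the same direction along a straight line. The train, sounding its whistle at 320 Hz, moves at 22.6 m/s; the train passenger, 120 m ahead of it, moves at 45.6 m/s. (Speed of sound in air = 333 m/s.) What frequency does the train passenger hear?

The train passenger is ahead, so the train is moving toward it while the train passenger is moving away from the train.
With source approaching and observer receding, f' = f · (v − v_o)/(v − v_s).
f' = 320 × (333 − 45.6)/(333 − 22.6) = 320 × 287.4/310.4 ≈ 296 Hz.

296 Hz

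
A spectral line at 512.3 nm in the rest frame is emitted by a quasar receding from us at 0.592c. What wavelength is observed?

Relativistic Doppler for wavelength: λ' = λ₀ · √((1 + β)/(1 − β)).
λ' = 512.3 × √(1.5920/0.4080) = 512.3 × 1.97534 ≈ 1012.0 nm.

1012.0 nm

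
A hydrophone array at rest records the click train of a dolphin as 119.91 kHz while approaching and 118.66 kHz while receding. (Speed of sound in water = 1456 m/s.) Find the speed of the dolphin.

7.6 m/s

f₁/f₂ = (v + v_s)/(v − v_s), so v_s = v · (f₁ − f₂)/(f₁ + f₂).
v_s = 1456 × (119.91 − 118.66)/(119.91 + 118.66) = 1456 × 1.25/238.57 ≈ 7.6 m/s.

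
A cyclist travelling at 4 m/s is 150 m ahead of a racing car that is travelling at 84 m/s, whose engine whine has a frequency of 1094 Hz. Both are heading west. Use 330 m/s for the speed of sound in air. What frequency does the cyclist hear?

The cyclist is ahead, so the racing car is moving toward it while the cyclist is moving away from the racing car.
General Doppler shift: f' = f · (v − v_o)/(v − v_s).
f' = 1094 × (330 − 4)/(330 − 84) = 1094 × 326/246 ≈ 1450 Hz.

1450 Hz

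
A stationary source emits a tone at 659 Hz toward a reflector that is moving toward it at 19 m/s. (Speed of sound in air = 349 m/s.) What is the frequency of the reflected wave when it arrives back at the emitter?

735 Hz

The reflector first receives the wave as a moving observer: f₁ = f₀ · (v + u)/v = 659 × (349 + 19)/349 ≈ 695 Hz.
On reflection it acts as a source moving toward the stationary detector: f₂ = f₁ · v/(v − u) = 695 × 349/330 ≈ 735 Hz.
Equivalently f₂ = f₀ · (v + u)/(v − u).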